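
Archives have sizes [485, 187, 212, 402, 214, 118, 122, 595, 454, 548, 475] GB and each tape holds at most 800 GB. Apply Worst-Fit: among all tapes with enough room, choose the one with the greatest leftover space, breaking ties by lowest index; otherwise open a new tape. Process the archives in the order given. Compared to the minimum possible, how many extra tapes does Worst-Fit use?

Worst-Fit: [485,187] [212,402] [214,118,122] [595] [454] [548] [475] → 7 tapes.
6 archives exceed 400 GB (half the capacity), and no two of those can share a tape, so at least 6 tapes are needed.
An optimal packing achieves that bound: [595,187] [548,214] [485,212] [475,122,118] [454] [402] → 6 tapes.
Excess: 7 − 6 = 1.

1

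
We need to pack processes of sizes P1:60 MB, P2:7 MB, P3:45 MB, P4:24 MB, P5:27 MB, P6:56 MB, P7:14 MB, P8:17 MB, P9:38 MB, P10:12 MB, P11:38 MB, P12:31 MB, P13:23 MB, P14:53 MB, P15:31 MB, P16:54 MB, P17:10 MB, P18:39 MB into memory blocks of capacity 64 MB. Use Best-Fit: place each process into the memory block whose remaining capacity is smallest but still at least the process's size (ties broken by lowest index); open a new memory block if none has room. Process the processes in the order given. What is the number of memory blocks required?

11

memory block 1: place P1 (60 MB), 4 MB left
memory block 2: place P2 (7 MB), 57 MB left
memory block 2: place P3 (45 MB), 12 MB left
memory block 3: place P4 (24 MB), 40 MB left
memory block 3: place P5 (27 MB), 13 MB left
memory block 4: place P6 (56 MB), 8 MB left
memory block 5: place P7 (14 MB), 50 MB left
memory block 5: place P8 (17 MB), 33 MB left
memory block 6: place P9 (38 MB), 26 MB left
memory block 2: place P10 (12 MB), 0 MB left
memory block 7: place P11 (38 MB), 26 MB left
memory block 5: place P12 (31 MB), 2 MB left
memory block 6: place P13 (23 MB), 3 MB left
memory block 8: place P14 (53 MB), 11 MB left
memory block 9: place P15 (31 MB), 33 MB left
memory block 10: place P16 (54 MB), 10 MB left
memory block 10: place P17 (10 MB), 0 MB left
memory block 11: place P18 (39 MB), 25 MB left
Final memory blocks: [60] [7,45,12] [24,27] [56] [14,17,31] [38,23] [38] [53] [31] [54,10] [39].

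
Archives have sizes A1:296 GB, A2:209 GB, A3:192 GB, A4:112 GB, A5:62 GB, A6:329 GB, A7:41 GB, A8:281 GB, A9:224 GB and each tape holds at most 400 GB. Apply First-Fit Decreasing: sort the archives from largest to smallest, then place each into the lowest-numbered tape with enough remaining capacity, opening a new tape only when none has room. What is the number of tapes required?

6 tapes

Sorted descending: 329, 296, 281, 224, 209, 192, 112, 62, 41.
tape 1: place 329 GB, 71 GB left
tape 2: place 296 GB, 104 GB left
tape 3: place 281 GB, 119 GB left
tape 4: place 224 GB, 176 GB left
tape 5: place 209 GB, 191 GB left
tape 6: place 192 GB, 208 GB left
tape 3: place 112 GB, 7 GB left
tape 1: place 62 GB, 9 GB left
tape 2: place 41 GB, 63 GB left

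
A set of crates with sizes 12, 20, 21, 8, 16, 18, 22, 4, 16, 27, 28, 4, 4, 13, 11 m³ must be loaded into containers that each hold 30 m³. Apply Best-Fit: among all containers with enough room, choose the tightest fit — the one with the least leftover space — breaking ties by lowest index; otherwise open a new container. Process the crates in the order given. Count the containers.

8 containers

container 1: place 12 m³, 18 m³ left
container 2: place 20 m³, 10 m³ left
container 3: place 21 m³, 9 m³ left
container 3: place 8 m³, 1 m³ left
container 1: place 16 m³, 2 m³ left
container 4: place 18 m³, 12 m³ left
container 5: place 22 m³, 8 m³ left
container 5: place 4 m³, 4 m³ left
container 6: place 16 m³, 14 m³ left
container 7: place 27 m³, 3 m³ left
container 8: place 28 m³, 2 m³ left
container 5: place 4 m³, 0 m³ left
container 2: place 4 m³, 6 m³ left
container 6: place 13 m³, 1 m³ left
container 4: place 11 m³, 1 m³ left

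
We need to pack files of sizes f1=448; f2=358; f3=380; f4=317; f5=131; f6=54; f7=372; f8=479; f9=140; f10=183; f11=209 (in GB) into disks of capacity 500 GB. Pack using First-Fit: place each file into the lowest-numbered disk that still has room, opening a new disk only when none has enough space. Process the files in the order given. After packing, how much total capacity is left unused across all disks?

Put f1 (448 GB) in disk 1; 52 GB remain.
Put f2 (358 GB) in disk 2; 142 GB remain.
Put f3 (380 GB) in disk 3; 120 GB remain.
Put f4 (317 GB) in disk 4; 183 GB remain.
Put f5 (131 GB) in disk 2; 11 GB remain.
Put f6 (54 GB) in disk 3; 66 GB remain.
Put f7 (372 GB) in disk 5; 128 GB remain.
Put f8 (479 GB) in disk 6; 21 GB remain.
Put f9 (140 GB) in disk 4; 43 GB remain.
Put f10 (183 GB) in disk 7; 317 GB remain.
Put f11 (209 GB) in disk 7; 108 GB remain.
7 disks × 500 GB = 3500 GB; used 3071 GB; unused 429 GB.

429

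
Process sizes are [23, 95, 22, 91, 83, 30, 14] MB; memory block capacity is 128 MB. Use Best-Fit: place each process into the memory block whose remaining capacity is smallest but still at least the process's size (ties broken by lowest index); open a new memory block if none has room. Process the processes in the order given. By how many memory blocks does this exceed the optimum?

0

Best-Fit: [23,95] [22,91,14] [83,30] → 3 memory blocks.
Total size 358 MB; any packing needs at least ⌈358/128⌉ = 3 memory blocks.
So 3 is already optimal.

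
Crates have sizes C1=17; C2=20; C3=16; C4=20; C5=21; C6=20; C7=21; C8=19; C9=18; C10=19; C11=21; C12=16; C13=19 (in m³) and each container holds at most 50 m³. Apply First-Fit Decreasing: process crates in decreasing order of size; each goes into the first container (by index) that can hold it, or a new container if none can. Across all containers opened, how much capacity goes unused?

53

Sorted descending: 21, 21, 21, 20, 20, 20, 19, 19, 19, 18, 17, 16, 16.
21 m³ → container 1 (remaining 29 m³)
21 m³ → container 1 (remaining 8 m³)
21 m³ → container 2 (remaining 29 m³)
20 m³ → container 2 (remaining 9 m³)
20 m³ → container 3 (remaining 30 m³)
20 m³ → container 3 (remaining 10 m³)
19 m³ → container 4 (remaining 31 m³)
19 m³ → container 4 (remaining 12 m³)
19 m³ → container 5 (remaining 31 m³)
18 m³ → container 5 (remaining 13 m³)
17 m³ → container 6 (remaining 33 m³)
16 m³ → container 6 (remaining 17 m³)
16 m³ → container 6 (remaining 1 m³)
6 containers × 50 m³ = 300 m³; used 247 m³; unused 53 m³.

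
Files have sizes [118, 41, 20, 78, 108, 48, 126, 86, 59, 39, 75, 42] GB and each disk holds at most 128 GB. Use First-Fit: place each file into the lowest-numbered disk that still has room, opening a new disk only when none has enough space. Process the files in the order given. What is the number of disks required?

118 GB → disk 1 (remaining 10 GB)
41 GB → disk 2 (remaining 87 GB)
20 GB → disk 2 (remaining 67 GB)
78 GB → disk 3 (remaining 50 GB)
108 GB → disk 4 (remaining 20 GB)
48 GB → disk 2 (remaining 19 GB)
126 GB → disk 5 (remaining 2 GB)
86 GB → disk 6 (remaining 42 GB)
59 GB → disk 7 (remaining 69 GB)
39 GB → disk 3 (remaining 11 GB)
75 GB → disk 8 (remaining 53 GB)
42 GB → disk 6 (remaining 0 GB)

8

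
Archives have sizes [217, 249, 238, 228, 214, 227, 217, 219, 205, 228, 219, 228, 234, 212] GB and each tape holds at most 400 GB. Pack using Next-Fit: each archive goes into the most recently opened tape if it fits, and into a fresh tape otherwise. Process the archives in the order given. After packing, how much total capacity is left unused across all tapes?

2465

217 GB → tape 1 (remaining 183 GB)
249 GB → tape 2 (remaining 151 GB)
238 GB → tape 3 (remaining 162 GB)
228 GB → tape 4 (remaining 172 GB)
214 GB → tape 5 (remaining 186 GB)
227 GB → tape 6 (remaining 173 GB)
217 GB → tape 7 (remaining 183 GB)
219 GB → tape 8 (remaining 181 GB)
205 GB → tape 9 (remaining 195 GB)
228 GB → tape 10 (remaining 172 GB)
219 GB → tape 11 (remaining 181 GB)
228 GB → tape 12 (remaining 172 GB)
234 GB → tape 13 (remaining 166 GB)
212 GB → tape 14 (remaining 188 GB)
14 tapes × 400 GB = 5600 GB; used 3135 GB; unused 2465 GB.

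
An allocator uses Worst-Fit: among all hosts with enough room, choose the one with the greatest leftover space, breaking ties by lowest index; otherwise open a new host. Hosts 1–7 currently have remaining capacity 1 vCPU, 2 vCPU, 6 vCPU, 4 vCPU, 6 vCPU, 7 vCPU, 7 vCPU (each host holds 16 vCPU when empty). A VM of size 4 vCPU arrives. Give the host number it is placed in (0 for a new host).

6

Hosts with room: host 3 (6 vCPU), host 4 (4 vCPU), host 5 (6 vCPU), host 6 (7 vCPU), host 7 (7 vCPU).
Most room is host 6 with 7 vCPU free.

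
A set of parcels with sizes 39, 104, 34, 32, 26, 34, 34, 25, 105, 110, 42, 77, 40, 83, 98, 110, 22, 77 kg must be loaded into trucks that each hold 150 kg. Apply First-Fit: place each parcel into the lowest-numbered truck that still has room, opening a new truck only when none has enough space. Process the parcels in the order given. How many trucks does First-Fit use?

truck 1: place 39 kg, 111 kg left
truck 1: place 104 kg, 7 kg left
truck 2: place 34 kg, 116 kg left
truck 2: place 32 kg, 84 kg left
truck 2: place 26 kg, 58 kg left
truck 2: place 34 kg, 24 kg left
truck 3: place 34 kg, 116 kg left
truck 3: place 25 kg, 91 kg left
truck 4: place 105 kg, 45 kg left
truck 5: place 110 kg, 40 kg left
truck 3: place 42 kg, 49 kg left
truck 6: place 77 kg, 73 kg left
truck 3: place 40 kg, 9 kg left
truck 7: place 83 kg, 67 kg left
truck 8: place 98 kg, 52 kg left
truck 9: place 110 kg, 40 kg left
truck 2: place 22 kg, 2 kg left
truck 10: place 77 kg, 73 kg left

10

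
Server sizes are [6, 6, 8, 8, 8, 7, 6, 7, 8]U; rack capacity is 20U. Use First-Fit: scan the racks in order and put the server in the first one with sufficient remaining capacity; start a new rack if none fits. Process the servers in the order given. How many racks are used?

4

rack 1: place 6U, 14U left
rack 1: place 6U, 8U left
rack 1: place 8U, 0U left
rack 2: place 8U, 12U left
rack 2: place 8U, 4U left
rack 3: place 7U, 13U left
rack 3: place 6U, 7U left
rack 3: place 7U, 0U left
rack 4: place 8U, 12U left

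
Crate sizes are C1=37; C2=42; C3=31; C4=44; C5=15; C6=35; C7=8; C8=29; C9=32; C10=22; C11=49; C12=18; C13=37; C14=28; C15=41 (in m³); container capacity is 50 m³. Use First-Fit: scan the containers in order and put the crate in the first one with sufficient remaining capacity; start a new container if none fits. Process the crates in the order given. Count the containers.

container 1: place C1 (37 m³), 13 m³ left
container 2: place C2 (42 m³), 8 m³ left
container 3: place C3 (31 m³), 19 m³ left
container 4: place C4 (44 m³), 6 m³ left
container 3: place C5 (15 m³), 4 m³ left
container 5: place C6 (35 m³), 15 m³ left
container 1: place C7 (8 m³), 5 m³ left
container 6: place C8 (29 m³), 21 m³ left
container 7: place C9 (32 m³), 18 m³ left
container 8: place C10 (22 m³), 28 m³ left
container 9: place C11 (49 m³), 1 m³ left
container 6: place C12 (18 m³), 3 m³ left
container 10: place C13 (37 m³), 13 m³ left
container 8: place C14 (28 m³), 0 m³ left
container 11: place C15 (41 m³), 9 m³ left

11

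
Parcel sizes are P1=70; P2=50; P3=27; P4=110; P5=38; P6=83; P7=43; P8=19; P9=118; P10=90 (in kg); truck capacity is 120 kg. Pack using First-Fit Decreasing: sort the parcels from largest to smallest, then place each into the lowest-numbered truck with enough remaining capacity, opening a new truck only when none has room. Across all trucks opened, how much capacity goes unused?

Sorted descending: 118, 110, 90, 83, 70, 50, 43, 38, 27, 19.
Put 118 kg in truck 1; 2 kg remain.
Put 110 kg in truck 2; 10 kg remain.
Put 90 kg in truck 3; 30 kg remain.
Put 83 kg in truck 4; 37 kg remain.
Put 70 kg in truck 5; 50 kg remain.
Put 50 kg in truck 5; 0 kg remain.
Put 43 kg in truck 6; 77 kg remain.
Put 38 kg in truck 6; 39 kg remain.
Put 27 kg in truck 3; 3 kg remain.
Put 19 kg in truck 4; 18 kg remain.
6 trucks × 120 kg = 720 kg; used 648 kg; unused 72 kg.

72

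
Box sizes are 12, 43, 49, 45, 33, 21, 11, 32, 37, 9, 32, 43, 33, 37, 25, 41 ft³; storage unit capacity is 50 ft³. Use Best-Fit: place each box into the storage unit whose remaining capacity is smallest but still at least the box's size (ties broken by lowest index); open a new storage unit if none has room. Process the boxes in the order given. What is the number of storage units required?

12 ft³ → storage unit 1 (remaining 38 ft³)
43 ft³ → storage unit 2 (remaining 7 ft³)
49 ft³ → storage unit 3 (remaining 1 ft³)
45 ft³ → storage unit 4 (remaining 5 ft³)
33 ft³ → storage unit 1 (remaining 5 ft³)
21 ft³ → storage unit 5 (remaining 29 ft³)
11 ft³ → storage unit 5 (remaining 18 ft³)
32 ft³ → storage unit 6 (remaining 18 ft³)
37 ft³ → storage unit 7 (remaining 13 ft³)
9 ft³ → storage unit 7 (remaining 4 ft³)
32 ft³ → storage unit 8 (remaining 18 ft³)
43 ft³ → storage unit 9 (remaining 7 ft³)
33 ft³ → storage unit 10 (remaining 17 ft³)
37 ft³ → storage unit 11 (remaining 13 ft³)
25 ft³ → storage unit 12 (remaining 25 ft³)
41 ft³ → storage unit 13 (remaining 9 ft³)
Final storage units: [12,33] [43] [49] [45] [21,11] [32] [37,9] [32] [43] [33] [37] [25] [41].

13 storage units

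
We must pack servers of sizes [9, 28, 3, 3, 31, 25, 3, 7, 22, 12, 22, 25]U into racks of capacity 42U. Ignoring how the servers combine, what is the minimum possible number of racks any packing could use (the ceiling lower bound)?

Total size = 9 + 28 + 3 + 3 + 31 + 25 + 3 + 7 + 22 + 12 + 22 + 25 = 190U.
⌈190 / 42⌉ = 5.

5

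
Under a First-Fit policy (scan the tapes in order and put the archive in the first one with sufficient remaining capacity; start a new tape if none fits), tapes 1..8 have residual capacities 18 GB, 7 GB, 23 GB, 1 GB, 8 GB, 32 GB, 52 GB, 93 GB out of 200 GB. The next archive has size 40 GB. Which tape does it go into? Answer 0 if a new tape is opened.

Tapes with room: tape 7 (52 GB), tape 8 (93 GB).
The first with room is tape 7.

7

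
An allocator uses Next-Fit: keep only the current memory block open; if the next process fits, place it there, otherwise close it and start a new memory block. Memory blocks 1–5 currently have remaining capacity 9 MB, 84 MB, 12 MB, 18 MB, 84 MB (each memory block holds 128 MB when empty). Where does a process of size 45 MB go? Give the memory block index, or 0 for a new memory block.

5

Next-Fit only looks at memory block 5, which has 84 MB free.
45 MB fits there.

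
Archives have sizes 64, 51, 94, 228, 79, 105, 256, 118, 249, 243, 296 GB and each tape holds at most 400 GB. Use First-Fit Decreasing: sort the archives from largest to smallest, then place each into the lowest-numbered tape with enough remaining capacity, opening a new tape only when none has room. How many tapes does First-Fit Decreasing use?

Sorted descending: 296, 256, 249, 243, 228, 118, 105, 94, 79, 64, 51.
Put 296 GB in tape 1; 104 GB remain.
Put 256 GB in tape 2; 144 GB remain.
Put 249 GB in tape 3; 151 GB remain.
Put 243 GB in tape 4; 157 GB remain.
Put 228 GB in tape 5; 172 GB remain.
Put 118 GB in tape 2; 26 GB remain.
Put 105 GB in tape 3; 46 GB remain.
Put 94 GB in tape 1; 10 GB remain.
Put 79 GB in tape 4; 78 GB remain.
Put 64 GB in tape 4; 14 GB remain.
Put 51 GB in tape 5; 121 GB remain.

5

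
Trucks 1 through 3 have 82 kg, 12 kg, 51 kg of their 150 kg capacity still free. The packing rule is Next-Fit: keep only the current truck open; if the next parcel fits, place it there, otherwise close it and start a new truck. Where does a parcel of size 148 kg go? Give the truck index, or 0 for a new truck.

Next-Fit only looks at truck 3, which has 51 kg free.
148 kg does not fit, so a new truck is opened.

0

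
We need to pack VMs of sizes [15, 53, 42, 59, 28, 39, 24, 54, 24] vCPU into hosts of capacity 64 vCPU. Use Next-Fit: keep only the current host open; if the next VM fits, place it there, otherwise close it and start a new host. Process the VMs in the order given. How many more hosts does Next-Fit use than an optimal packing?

Next-Fit: [15] [53] [42] [59] [28] [39,24] [54] [24] → 8 hosts.
Total size 338 vCPU; any packing needs at least ⌈338/64⌉ = 6 hosts.
An optimal packing achieves that bound: [59] [54] [53] [42,15] [39,24] [28,24] → 6 hosts.
Excess: 8 − 6 = 2.

2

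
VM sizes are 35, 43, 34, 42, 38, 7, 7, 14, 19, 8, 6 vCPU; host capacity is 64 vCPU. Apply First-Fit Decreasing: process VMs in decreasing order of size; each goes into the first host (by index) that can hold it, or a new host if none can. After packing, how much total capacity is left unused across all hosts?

Sorted descending: 43, 42, 38, 35, 34, 19, 14, 8, 7, 7, 6.
43 vCPU → host 1 (remaining 21 vCPU)
42 vCPU → host 2 (remaining 22 vCPU)
38 vCPU → host 3 (remaining 26 vCPU)
35 vCPU → host 4 (remaining 29 vCPU)
34 vCPU → host 5 (remaining 30 vCPU)
19 vCPU → host 1 (remaining 2 vCPU)
14 vCPU → host 2 (remaining 8 vCPU)
8 vCPU → host 2 (remaining 0 vCPU)
7 vCPU → host 3 (remaining 19 vCPU)
7 vCPU → host 3 (remaining 12 vCPU)
6 vCPU → host 3 (remaining 6 vCPU)
5 hosts × 64 vCPU = 320 vCPU; used 253 vCPU; unused 67 vCPU.

67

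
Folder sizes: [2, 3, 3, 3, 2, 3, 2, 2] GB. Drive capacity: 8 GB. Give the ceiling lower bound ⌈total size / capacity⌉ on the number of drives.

3

Total size = 2 + 3 + 3 + 3 + 2 + 3 + 2 + 2 = 20 GB.
⌈20 / 8⌉ = 3.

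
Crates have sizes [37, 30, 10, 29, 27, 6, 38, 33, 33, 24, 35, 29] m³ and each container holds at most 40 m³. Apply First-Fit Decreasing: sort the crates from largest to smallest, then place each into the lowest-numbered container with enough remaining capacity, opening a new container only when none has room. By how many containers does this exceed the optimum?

First-Fit Decreasing: [38] [37] [35] [33,6] [33] [30,10] [29] [29] [27] [24] → 10 containers.
10 crates exceed 20 m³ (half the capacity), and no two of those can share a container, so at least 10 containers are needed.
So 10 is already optimal.

0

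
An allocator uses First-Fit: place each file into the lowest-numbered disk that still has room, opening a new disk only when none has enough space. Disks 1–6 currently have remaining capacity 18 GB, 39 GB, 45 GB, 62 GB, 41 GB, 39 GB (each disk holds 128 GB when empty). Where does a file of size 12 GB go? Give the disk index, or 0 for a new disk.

Disks with room: disk 1 (18 GB), disk 2 (39 GB), disk 3 (45 GB), disk 4 (62 GB), disk 5 (41 GB), disk 6 (39 GB).
The first with room is disk 1.

1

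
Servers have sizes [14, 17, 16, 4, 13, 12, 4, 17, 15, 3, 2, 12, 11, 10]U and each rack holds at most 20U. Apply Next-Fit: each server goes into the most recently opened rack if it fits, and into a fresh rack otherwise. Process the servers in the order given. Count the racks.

10

rack 1: place 14U, 6U left
rack 2: place 17U, 3U left
rack 3: place 16U, 4U left
rack 3: place 4U, 0U left
rack 4: place 13U, 7U left
rack 5: place 12U, 8U left
rack 5: place 4U, 4U left
rack 6: place 17U, 3U left
rack 7: place 15U, 5U left
rack 7: place 3U, 2U left
rack 7: place 2U, 0U left
rack 8: place 12U, 8U left
rack 9: place 11U, 9U left
rack 10: place 10U, 10U left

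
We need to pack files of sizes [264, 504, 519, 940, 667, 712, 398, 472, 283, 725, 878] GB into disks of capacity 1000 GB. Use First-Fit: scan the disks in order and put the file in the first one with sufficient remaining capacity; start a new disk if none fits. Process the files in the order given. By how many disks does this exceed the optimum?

First-Fit: [264,504] [519,398] [940] [667,283] [712] [472] [725] [878] → 8 disks.
Total size 6362 GB; any packing needs at least ⌈6362/1000⌉ = 7 disks.
An optimal packing achieves that bound: [940] [878] [725,264] [712,283] [667] [519,472] [504,398] → 7 disks.
Excess: 8 − 7 = 1.

1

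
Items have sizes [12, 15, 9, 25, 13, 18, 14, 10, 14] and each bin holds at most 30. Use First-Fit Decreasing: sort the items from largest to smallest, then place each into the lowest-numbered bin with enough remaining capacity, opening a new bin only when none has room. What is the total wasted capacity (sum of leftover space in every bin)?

Sorted descending: 25, 18, 15, 14, 14, 13, 12, 10, 9.
bin 1: place 25, 5 left
bin 2: place 18, 12 left
bin 3: place 15, 15 left
bin 3: place 14, 1 left
bin 4: place 14, 16 left
bin 4: place 13, 3 left
bin 2: place 12, 0 left
bin 5: place 10, 20 left
bin 5: place 9, 11 left
5 bins × 30 = 150; used 130; unused 20.

20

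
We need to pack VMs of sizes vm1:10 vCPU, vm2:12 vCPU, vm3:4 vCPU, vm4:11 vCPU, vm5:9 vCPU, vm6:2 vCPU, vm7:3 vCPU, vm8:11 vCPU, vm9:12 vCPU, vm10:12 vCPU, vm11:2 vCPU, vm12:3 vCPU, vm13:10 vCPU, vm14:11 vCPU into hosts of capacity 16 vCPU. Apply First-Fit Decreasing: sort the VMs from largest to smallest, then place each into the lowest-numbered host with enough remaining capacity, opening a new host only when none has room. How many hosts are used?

9

Sorted descending: 12, 12, 12, 11, 11, 11, 10, 10, 9, 4, 3, 3, 2, 2.
Put 12 vCPU in host 1; 4 vCPU remain.
Put 12 vCPU in host 2; 4 vCPU remain.
Put 12 vCPU in host 3; 4 vCPU remain.
Put 11 vCPU in host 4; 5 vCPU remain.
Put 11 vCPU in host 5; 5 vCPU remain.
Put 11 vCPU in host 6; 5 vCPU remain.
Put 10 vCPU in host 7; 6 vCPU remain.
Put 10 vCPU in host 8; 6 vCPU remain.
Put 9 vCPU in host 9; 7 vCPU remain.
Put 4 vCPU in host 1; 0 vCPU remain.
Put 3 vCPU in host 2; 1 vCPU remain.
Put 3 vCPU in host 3; 1 vCPU remain.
Put 2 vCPU in host 4; 3 vCPU remain.
Put 2 vCPU in host 4; 1 vCPU remain.
Final hosts: [12,4] [12,3] [12,3] [11,2,2] [11] [11] [10] [10] [9].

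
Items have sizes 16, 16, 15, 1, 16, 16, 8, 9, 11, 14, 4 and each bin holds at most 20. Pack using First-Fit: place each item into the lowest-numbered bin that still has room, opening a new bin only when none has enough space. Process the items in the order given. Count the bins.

bin 1: place 16, 4 left
bin 2: place 16, 4 left
bin 3: place 15, 5 left
bin 1: place 1, 3 left
bin 4: place 16, 4 left
bin 5: place 16, 4 left
bin 6: place 8, 12 left
bin 6: place 9, 3 left
bin 7: place 11, 9 left
bin 8: place 14, 6 left
bin 2: place 4, 0 left
Final bins: [16,1] [16,4] [15] [16] [16] [8,9] [11] [14].

8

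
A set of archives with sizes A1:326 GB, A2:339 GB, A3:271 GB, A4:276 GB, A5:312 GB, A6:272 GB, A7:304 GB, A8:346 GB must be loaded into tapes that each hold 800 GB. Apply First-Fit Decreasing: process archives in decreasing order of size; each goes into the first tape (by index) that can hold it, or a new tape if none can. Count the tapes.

Sorted descending: 346, 339, 326, 312, 304, 276, 272, 271.
Put 346 GB in tape 1; 454 GB remain.
Put 339 GB in tape 1; 115 GB remain.
Put 326 GB in tape 2; 474 GB remain.
Put 312 GB in tape 2; 162 GB remain.
Put 304 GB in tape 3; 496 GB remain.
Put 276 GB in tape 3; 220 GB remain.
Put 272 GB in tape 4; 528 GB remain.
Put 271 GB in tape 4; 257 GB remain.

4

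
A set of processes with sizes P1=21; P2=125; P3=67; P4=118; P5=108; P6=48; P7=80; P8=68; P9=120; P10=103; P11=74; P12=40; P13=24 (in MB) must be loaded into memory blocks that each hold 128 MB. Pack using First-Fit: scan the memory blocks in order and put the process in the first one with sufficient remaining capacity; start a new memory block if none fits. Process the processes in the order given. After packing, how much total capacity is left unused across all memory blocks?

156

P1 (21 MB) → memory block 1 (remaining 107 MB)
P2 (125 MB) → memory block 2 (remaining 3 MB)
P3 (67 MB) → memory block 1 (remaining 40 MB)
P4 (118 MB) → memory block 3 (remaining 10 MB)
P5 (108 MB) → memory block 4 (remaining 20 MB)
P6 (48 MB) → memory block 5 (remaining 80 MB)
P7 (80 MB) → memory block 5 (remaining 0 MB)
P8 (68 MB) → memory block 6 (remaining 60 MB)
P9 (120 MB) → memory block 7 (remaining 8 MB)
P10 (103 MB) → memory block 8 (remaining 25 MB)
P11 (74 MB) → memory block 9 (remaining 54 MB)
P12 (40 MB) → memory block 1 (remaining 0 MB)
P13 (24 MB) → memory block 6 (remaining 36 MB)
9 memory blocks × 128 MB = 1152 MB; used 996 MB; unused 156 MB.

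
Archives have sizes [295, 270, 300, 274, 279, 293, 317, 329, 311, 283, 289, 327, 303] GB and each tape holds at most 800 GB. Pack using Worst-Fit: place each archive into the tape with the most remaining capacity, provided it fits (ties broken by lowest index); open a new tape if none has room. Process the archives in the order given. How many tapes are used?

7

295 GB → tape 1 (remaining 505 GB)
270 GB → tape 1 (remaining 235 GB)
300 GB → tape 2 (remaining 500 GB)
274 GB → tape 2 (remaining 226 GB)
279 GB → tape 3 (remaining 521 GB)
293 GB → tape 3 (remaining 228 GB)
317 GB → tape 4 (remaining 483 GB)
329 GB → tape 4 (remaining 154 GB)
311 GB → tape 5 (remaining 489 GB)
283 GB → tape 5 (remaining 206 GB)
289 GB → tape 6 (remaining 511 GB)
327 GB → tape 6 (remaining 184 GB)
303 GB → tape 7 (remaining 497 GB)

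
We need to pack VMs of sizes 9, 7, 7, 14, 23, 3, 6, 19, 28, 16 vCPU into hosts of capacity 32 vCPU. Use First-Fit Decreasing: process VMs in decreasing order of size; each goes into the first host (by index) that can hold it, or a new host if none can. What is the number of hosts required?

5 hosts

Sorted descending: 28, 23, 19, 16, 14, 9, 7, 7, 6, 3.
host 1: place 28 vCPU, 4 vCPU left
host 2: place 23 vCPU, 9 vCPU left
host 3: place 19 vCPU, 13 vCPU left
host 4: place 16 vCPU, 16 vCPU left
host 4: place 14 vCPU, 2 vCPU left
host 2: place 9 vCPU, 0 vCPU left
host 3: place 7 vCPU, 6 vCPU left
host 5: place 7 vCPU, 25 vCPU left
host 3: place 6 vCPU, 0 vCPU left
host 1: place 3 vCPU, 1 vCPU left
Final hosts: [28,3] [23,9] [19,7,6] [16,14] [7].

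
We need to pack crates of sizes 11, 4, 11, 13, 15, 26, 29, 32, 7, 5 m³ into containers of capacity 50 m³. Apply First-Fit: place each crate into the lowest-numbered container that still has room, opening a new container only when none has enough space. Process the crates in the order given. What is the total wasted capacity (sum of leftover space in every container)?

47

Put 11 m³ in container 1; 39 m³ remain.
Put 4 m³ in container 1; 35 m³ remain.
Put 11 m³ in container 1; 24 m³ remain.
Put 13 m³ in container 1; 11 m³ remain.
Put 15 m³ in container 2; 35 m³ remain.
Put 26 m³ in container 2; 9 m³ remain.
Put 29 m³ in container 3; 21 m³ remain.
Put 32 m³ in container 4; 18 m³ remain.
Put 7 m³ in container 1; 4 m³ remain.
Put 5 m³ in container 2; 4 m³ remain.
4 containers × 50 m³ = 200 m³; used 153 m³; unused 47 m³.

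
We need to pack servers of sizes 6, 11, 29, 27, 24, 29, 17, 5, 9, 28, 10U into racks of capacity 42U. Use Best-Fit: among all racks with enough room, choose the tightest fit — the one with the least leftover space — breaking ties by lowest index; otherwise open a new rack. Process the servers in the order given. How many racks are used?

6

rack 1: place 6U, 36U left
rack 1: place 11U, 25U left
rack 2: place 29U, 13U left
rack 3: place 27U, 15U left
rack 1: place 24U, 1U left
rack 4: place 29U, 13U left
rack 5: place 17U, 25U left
rack 2: place 5U, 8U left
rack 4: place 9U, 4U left
rack 6: place 28U, 14U left
rack 6: place 10U, 4U left
Final racks: [6,11,24] [29,5] [27] [29,9] [17] [28,10].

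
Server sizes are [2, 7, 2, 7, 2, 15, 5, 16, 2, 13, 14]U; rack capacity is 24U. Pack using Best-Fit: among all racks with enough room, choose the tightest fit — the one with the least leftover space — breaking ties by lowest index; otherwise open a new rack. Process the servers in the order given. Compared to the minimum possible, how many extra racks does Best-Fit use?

1

Best-Fit: [2,7,2,7,2,2] [15,5] [16] [13] [14] → 5 racks.
Total size 85U; any packing needs at least ⌈85/24⌉ = 4 racks.
An optimal packing achieves that bound: [16,7] [15,7,2] [14,5,2,2] [13,2] → 4 racks.
Excess: 5 − 4 = 1.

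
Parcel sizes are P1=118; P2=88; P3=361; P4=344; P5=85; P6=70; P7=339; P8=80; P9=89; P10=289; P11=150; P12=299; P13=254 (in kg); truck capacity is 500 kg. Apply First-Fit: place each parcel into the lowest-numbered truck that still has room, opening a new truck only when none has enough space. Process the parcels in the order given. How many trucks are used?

truck 1: place P1 (118 kg), 382 kg left
truck 1: place P2 (88 kg), 294 kg left
truck 2: place P3 (361 kg), 139 kg left
truck 3: place P4 (344 kg), 156 kg left
truck 1: place P5 (85 kg), 209 kg left
truck 1: place P6 (70 kg), 139 kg left
truck 4: place P7 (339 kg), 161 kg left
truck 1: place P8 (80 kg), 59 kg left
truck 2: place P9 (89 kg), 50 kg left
truck 5: place P10 (289 kg), 211 kg left
truck 3: place P11 (150 kg), 6 kg left
truck 6: place P12 (299 kg), 201 kg left
truck 7: place P13 (254 kg), 246 kg left
Final trucks: [118,88,85,70,80] [361,89] [344,150] [339] [289] [299] [254].

7 trucks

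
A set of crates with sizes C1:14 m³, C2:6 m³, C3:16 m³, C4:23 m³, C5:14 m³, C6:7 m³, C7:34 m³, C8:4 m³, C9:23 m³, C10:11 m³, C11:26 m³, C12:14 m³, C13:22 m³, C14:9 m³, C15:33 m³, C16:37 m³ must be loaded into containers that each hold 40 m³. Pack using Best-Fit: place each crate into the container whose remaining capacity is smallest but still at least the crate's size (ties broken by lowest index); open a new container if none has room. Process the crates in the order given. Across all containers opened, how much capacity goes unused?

27

Put C1 (14 m³) in container 1; 26 m³ remain.
Put C2 (6 m³) in container 1; 20 m³ remain.
Put C3 (16 m³) in container 1; 4 m³ remain.
Put C4 (23 m³) in container 2; 17 m³ remain.
Put C5 (14 m³) in container 2; 3 m³ remain.
Put C6 (7 m³) in container 3; 33 m³ remain.
Put C7 (34 m³) in container 4; 6 m³ remain.
Put C8 (4 m³) in container 1; 0 m³ remain.
Put C9 (23 m³) in container 3; 10 m³ remain.
Put C10 (11 m³) in container 5; 29 m³ remain.
Put C11 (26 m³) in container 5; 3 m³ remain.
Put C12 (14 m³) in container 6; 26 m³ remain.
Put C13 (22 m³) in container 6; 4 m³ remain.
Put C14 (9 m³) in container 3; 1 m³ remain.
Put C15 (33 m³) in container 7; 7 m³ remain.
Put C16 (37 m³) in container 8; 3 m³ remain.
8 containers × 40 m³ = 320 m³; used 293 m³; unused 27 m³.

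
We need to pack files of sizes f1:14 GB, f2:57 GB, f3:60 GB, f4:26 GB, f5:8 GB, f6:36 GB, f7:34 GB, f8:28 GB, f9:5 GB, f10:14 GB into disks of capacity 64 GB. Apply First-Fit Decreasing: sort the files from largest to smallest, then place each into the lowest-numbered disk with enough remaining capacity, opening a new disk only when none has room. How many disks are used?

5

Sorted descending: 60, 57, 36, 34, 28, 26, 14, 14, 8, 5.
disk 1: place 60 GB, 4 GB left
disk 2: place 57 GB, 7 GB left
disk 3: place 36 GB, 28 GB left
disk 4: place 34 GB, 30 GB left
disk 3: place 28 GB, 0 GB left
disk 4: place 26 GB, 4 GB left
disk 5: place 14 GB, 50 GB left
disk 5: place 14 GB, 36 GB left
disk 5: place 8 GB, 28 GB left
disk 2: place 5 GB, 2 GB left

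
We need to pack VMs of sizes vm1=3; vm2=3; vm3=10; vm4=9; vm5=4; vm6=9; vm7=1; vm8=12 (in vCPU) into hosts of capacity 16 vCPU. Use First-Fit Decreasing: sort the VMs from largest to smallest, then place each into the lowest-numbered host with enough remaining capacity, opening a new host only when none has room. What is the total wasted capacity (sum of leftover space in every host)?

Sorted descending: 12, 10, 9, 9, 4, 3, 3, 1.
Put 12 vCPU in host 1; 4 vCPU remain.
Put 10 vCPU in host 2; 6 vCPU remain.
Put 9 vCPU in host 3; 7 vCPU remain.
Put 9 vCPU in host 4; 7 vCPU remain.
Put 4 vCPU in host 1; 0 vCPU remain.
Put 3 vCPU in host 2; 3 vCPU remain.
Put 3 vCPU in host 2; 0 vCPU remain.
Put 1 vCPU in host 3; 6 vCPU remain.
4 hosts × 16 vCPU = 64 vCPU; used 51 vCPU; unused 13 vCPU.

13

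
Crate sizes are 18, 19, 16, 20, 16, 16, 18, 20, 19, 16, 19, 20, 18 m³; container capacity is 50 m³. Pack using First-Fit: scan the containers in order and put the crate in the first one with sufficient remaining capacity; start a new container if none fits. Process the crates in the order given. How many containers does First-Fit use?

6

container 1: place 18 m³, 32 m³ left
container 1: place 19 m³, 13 m³ left
container 2: place 16 m³, 34 m³ left
container 2: place 20 m³, 14 m³ left
container 3: place 16 m³, 34 m³ left
container 3: place 16 m³, 18 m³ left
container 3: place 18 m³, 0 m³ left
container 4: place 20 m³, 30 m³ left
container 4: place 19 m³, 11 m³ left
container 5: place 16 m³, 34 m³ left
container 5: place 19 m³, 15 m³ left
container 6: place 20 m³, 30 m³ left
container 6: place 18 m³, 12 m³ left
Final containers: [18,19] [16,20] [16,16,18] [20,19] [16,19] [20,18].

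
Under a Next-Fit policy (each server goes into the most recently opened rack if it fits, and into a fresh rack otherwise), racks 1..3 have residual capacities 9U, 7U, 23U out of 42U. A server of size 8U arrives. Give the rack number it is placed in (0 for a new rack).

Next-Fit only looks at rack 3, which has 23U free.
8U fits there.

3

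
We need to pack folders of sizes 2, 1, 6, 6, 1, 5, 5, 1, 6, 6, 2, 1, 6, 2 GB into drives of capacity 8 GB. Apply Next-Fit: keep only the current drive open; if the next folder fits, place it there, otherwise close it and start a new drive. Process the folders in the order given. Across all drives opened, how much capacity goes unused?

22

2 GB → drive 1 (remaining 6 GB)
1 GB → drive 1 (remaining 5 GB)
6 GB → drive 2 (remaining 2 GB)
6 GB → drive 3 (remaining 2 GB)
1 GB → drive 3 (remaining 1 GB)
5 GB → drive 4 (remaining 3 GB)
5 GB → drive 5 (remaining 3 GB)
1 GB → drive 5 (remaining 2 GB)
6 GB → drive 6 (remaining 2 GB)
6 GB → drive 7 (remaining 2 GB)
2 GB → drive 7 (remaining 0 GB)
1 GB → drive 8 (remaining 7 GB)
6 GB → drive 8 (remaining 1 GB)
2 GB → drive 9 (remaining 6 GB)
9 drives × 8 GB = 72 GB; used 50 GB; unused 22 GB.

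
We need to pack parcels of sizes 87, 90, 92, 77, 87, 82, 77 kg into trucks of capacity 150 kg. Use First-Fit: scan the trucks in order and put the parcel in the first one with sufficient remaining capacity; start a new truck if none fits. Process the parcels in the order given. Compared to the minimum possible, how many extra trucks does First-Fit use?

First-Fit: [87] [90] [92] [77] [87] [82] [77] → 7 trucks.
7 parcels exceed 75 kg (half the capacity), and no two of those can share a truck, so at least 7 trucks are needed.
So 7 is already optimal.

0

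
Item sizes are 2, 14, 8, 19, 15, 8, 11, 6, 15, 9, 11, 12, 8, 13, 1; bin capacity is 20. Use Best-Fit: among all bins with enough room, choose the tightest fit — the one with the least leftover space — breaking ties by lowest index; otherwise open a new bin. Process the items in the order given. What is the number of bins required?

9

2 → bin 1 (remaining 18)
14 → bin 1 (remaining 4)
8 → bin 2 (remaining 12)
19 → bin 3 (remaining 1)
15 → bin 4 (remaining 5)
8 → bin 2 (remaining 4)
11 → bin 5 (remaining 9)
6 → bin 5 (remaining 3)
15 → bin 6 (remaining 5)
9 → bin 7 (remaining 11)
11 → bin 7 (remaining 0)
12 → bin 8 (remaining 8)
8 → bin 8 (remaining 0)
13 → bin 9 (remaining 7)
1 → bin 3 (remaining 0)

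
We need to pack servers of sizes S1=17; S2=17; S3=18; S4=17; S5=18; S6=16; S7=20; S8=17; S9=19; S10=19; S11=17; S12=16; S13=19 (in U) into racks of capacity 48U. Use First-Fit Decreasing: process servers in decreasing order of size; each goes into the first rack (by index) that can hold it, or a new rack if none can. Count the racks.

Sorted descending: 20, 19, 19, 19, 18, 18, 17, 17, 17, 17, 17, 16, 16.
rack 1: place 20U, 28U left
rack 1: place 19U, 9U left
rack 2: place 19U, 29U left
rack 2: place 19U, 10U left
rack 3: place 18U, 30U left
rack 3: place 18U, 12U left
rack 4: place 17U, 31U left
rack 4: place 17U, 14U left
rack 5: place 17U, 31U left
rack 5: place 17U, 14U left
rack 6: place 17U, 31U left
rack 6: place 16U, 15U left
rack 7: place 16U, 32U left

7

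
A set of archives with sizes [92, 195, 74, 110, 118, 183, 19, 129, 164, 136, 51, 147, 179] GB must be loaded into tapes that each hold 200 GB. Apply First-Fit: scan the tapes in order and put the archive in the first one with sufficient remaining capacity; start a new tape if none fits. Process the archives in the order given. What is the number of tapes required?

10

tape 1: place 92 GB, 108 GB left
tape 2: place 195 GB, 5 GB left
tape 1: place 74 GB, 34 GB left
tape 3: place 110 GB, 90 GB left
tape 4: place 118 GB, 82 GB left
tape 5: place 183 GB, 17 GB left
tape 1: place 19 GB, 15 GB left
tape 6: place 129 GB, 71 GB left
tape 7: place 164 GB, 36 GB left
tape 8: place 136 GB, 64 GB left
tape 3: place 51 GB, 39 GB left
tape 9: place 147 GB, 53 GB left
tape 10: place 179 GB, 21 GB left
Final tapes: [92,74,19] [195] [110,51] [118] [183] [129] [164] [136] [147] [179].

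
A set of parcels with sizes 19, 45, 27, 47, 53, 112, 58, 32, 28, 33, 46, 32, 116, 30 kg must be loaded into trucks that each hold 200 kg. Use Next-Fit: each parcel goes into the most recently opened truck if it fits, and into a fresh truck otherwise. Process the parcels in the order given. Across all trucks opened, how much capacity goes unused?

122

Put 19 kg in truck 1; 181 kg remain.
Put 45 kg in truck 1; 136 kg remain.
Put 27 kg in truck 1; 109 kg remain.
Put 47 kg in truck 1; 62 kg remain.
Put 53 kg in truck 1; 9 kg remain.
Put 112 kg in truck 2; 88 kg remain.
Put 58 kg in truck 2; 30 kg remain.
Put 32 kg in truck 3; 168 kg remain.
Put 28 kg in truck 3; 140 kg remain.
Put 33 kg in truck 3; 107 kg remain.
Put 46 kg in truck 3; 61 kg remain.
Put 32 kg in truck 3; 29 kg remain.
Put 116 kg in truck 4; 84 kg remain.
Put 30 kg in truck 4; 54 kg remain.
4 trucks × 200 kg = 800 kg; used 678 kg; unused 122 kg.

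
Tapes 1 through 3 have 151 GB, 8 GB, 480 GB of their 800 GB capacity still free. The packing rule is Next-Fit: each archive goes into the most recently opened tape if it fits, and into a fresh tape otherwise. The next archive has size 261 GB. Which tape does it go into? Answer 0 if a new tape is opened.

3

Next-Fit only looks at tape 3, which has 480 GB free.
261 GB fits there.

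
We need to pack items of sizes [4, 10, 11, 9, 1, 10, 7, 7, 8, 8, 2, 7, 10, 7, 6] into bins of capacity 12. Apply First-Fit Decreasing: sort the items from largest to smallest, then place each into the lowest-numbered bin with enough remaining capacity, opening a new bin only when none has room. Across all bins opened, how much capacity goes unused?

Sorted descending: 11, 10, 10, 10, 9, 8, 8, 7, 7, 7, 7, 6, 4, 2, 1.
11 → bin 1 (remaining 1)
10 → bin 2 (remaining 2)
10 → bin 3 (remaining 2)
10 → bin 4 (remaining 2)
9 → bin 5 (remaining 3)
8 → bin 6 (remaining 4)
8 → bin 7 (remaining 4)
7 → bin 8 (remaining 5)
7 → bin 9 (remaining 5)
7 → bin 10 (remaining 5)
7 → bin 11 (remaining 5)
6 → bin 12 (remaining 6)
4 → bin 6 (remaining 0)
2 → bin 2 (remaining 0)
1 → bin 1 (remaining 0)
12 bins × 12 = 144; used 107; unused 37.

37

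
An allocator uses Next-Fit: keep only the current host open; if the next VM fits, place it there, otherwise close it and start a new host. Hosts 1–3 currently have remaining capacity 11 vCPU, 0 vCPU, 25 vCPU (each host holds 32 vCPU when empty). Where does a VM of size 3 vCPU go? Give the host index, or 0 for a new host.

3

Next-Fit only looks at host 3, which has 25 vCPU free.
3 vCPU fits there.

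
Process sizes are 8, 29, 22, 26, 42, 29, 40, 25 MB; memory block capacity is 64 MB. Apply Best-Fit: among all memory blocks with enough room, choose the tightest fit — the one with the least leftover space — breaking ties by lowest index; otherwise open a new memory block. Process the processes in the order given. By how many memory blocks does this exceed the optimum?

1

Best-Fit: [8,29,22] [26,29] [42] [40] [25] → 5 memory blocks.
Total size 221 MB; any packing needs at least ⌈221/64⌉ = 4 memory blocks.
An optimal packing achieves that bound: [42,22] [40,8] [29,29] [26,25] → 4 memory blocks.
Excess: 5 − 4 = 1.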